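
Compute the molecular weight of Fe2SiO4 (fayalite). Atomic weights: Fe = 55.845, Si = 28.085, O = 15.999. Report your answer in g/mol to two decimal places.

203.77 g/mol

The formula mass is the sum 2(55.845) + 1(28.085) + 4(15.999).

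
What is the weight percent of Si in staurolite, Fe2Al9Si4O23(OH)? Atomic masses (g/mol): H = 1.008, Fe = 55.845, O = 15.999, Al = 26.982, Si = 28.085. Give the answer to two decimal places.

Molar mass of Fe2Al9Si4O23(OH): 2*55.845 + 9*26.982 + 4*28.085 + 24*15.999 + 1*1.008 = 851.852 g/mol.
Mass of Si per formula unit: 4 × 28.085 = 112.340 g.
Weight fraction Si = 112.340 / 851.852 = 0.1319.

13.19 weight percent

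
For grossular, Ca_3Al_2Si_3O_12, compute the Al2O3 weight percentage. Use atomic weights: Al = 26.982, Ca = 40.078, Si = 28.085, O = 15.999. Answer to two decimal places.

22.64 wt%

Molar mass of Ca_3Al_2Si_3O_12 = 3*40.078 + 2*26.982 + 3*28.085 + 12*15.999 = 450.441 g/mol.
Each formula unit contains 2 Al, equivalent to 2/2 = 1.0000 mol Al2O3.
M(Al2O3) = 2×26.982 + 3×15.999 = 101.961 g/mol.
Mass of Al2O3 per formula unit = 1.0000 × 101.961 = 101.961 g.
Al2O3 wt% = 101.961 / 450.441 × 100 = 22.64%.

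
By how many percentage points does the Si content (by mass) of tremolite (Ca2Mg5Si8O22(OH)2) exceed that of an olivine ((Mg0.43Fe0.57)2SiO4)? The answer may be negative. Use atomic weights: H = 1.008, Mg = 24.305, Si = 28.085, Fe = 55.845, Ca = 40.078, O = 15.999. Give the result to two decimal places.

11.76 percentage points

First mineral: 224.680 g Si in 812.353 g formula = 27.66 wt% Si.
Second mineral: 28.085 g Si in 176.647 g formula = 15.90 wt% Si.
27.66% − 15.90% gives a difference of 11.76 percentage points.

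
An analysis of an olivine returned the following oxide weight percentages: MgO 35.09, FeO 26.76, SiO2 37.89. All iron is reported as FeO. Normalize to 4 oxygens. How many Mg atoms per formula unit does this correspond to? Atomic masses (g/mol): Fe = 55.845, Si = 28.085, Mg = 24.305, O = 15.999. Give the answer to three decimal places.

1.391 Mg apfu

35.09 wt% MgO ÷ 40.304 g/mol = 0.87063 mol, giving 0.87063 Mg and 0.87063 O.
26.76 wt% FeO ÷ 71.844 g/mol = 0.37247 mol, giving 0.37247 Fe and 0.37247 O.
37.89 wt% SiO2 ÷ 60.083 g/mol = 0.63063 mol, giving 0.63063 Si and 1.26126 O.
Oxygen sums to 2.50436; scaling by 4/2.50436 = 1.59721 puts the formula on 4 O.
Mg: 0.87063 × 1.59721 = 1.391 atoms per formula unit.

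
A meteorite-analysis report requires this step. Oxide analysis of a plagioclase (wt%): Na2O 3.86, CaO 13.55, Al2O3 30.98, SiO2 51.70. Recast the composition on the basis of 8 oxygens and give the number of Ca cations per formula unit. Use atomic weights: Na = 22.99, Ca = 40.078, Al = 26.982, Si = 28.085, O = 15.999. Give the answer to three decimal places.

0.658 Ca apfu

Na2O: 3.86/61.979 = 0.06228 mol → 0.12456 mol Na, 0.06228 mol O.
CaO: 13.55/56.077 = 0.24163 mol → 0.24163 mol Ca, 0.24163 mol O.
Al2O3: 30.98/101.961 = 0.30384 mol → 0.60768 mol Al, 0.91152 mol O.
SiO2: 51.70/60.083 = 0.86048 mol → 0.86048 mol Si, 1.72096 mol O.
Total oxygen = 2.93639 mol. Normalization factor = 8/2.93639 = 2.72443.
Ca per 8 O = 0.24163 × 2.72443 = 0.658.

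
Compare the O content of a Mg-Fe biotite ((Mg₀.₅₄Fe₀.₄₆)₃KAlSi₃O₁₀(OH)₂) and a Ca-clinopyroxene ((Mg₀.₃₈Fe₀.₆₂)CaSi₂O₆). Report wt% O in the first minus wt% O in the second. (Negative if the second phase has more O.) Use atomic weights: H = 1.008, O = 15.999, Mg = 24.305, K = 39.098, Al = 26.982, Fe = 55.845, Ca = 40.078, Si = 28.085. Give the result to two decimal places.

1.01 percentage points

First mineral: 191.988 g O in 460.779 g formula = 41.67 wt% O.
Second mineral: 95.994 g O in 236.102 g formula = 40.66 wt% O.
41.67% − 40.66% gives a difference of 1.01 percentage points.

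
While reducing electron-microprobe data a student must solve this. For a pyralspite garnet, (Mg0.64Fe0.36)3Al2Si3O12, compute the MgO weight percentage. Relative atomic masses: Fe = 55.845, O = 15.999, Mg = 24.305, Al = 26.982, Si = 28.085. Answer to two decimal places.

Molar mass of (Mg0.64Fe0.36)3Al2Si3O12 = 1.92×24.305 + 1.08×55.845 + 2×26.982 + 3×28.085 + 12×15.999 = 437.185 g/mol.
Each formula unit contains 1.92 Mg, equivalent to 1.92/1 = 1.9200 mol MgO.
M(MgO) = 1×24.305 + 1×15.999 = 40.304 g/mol.
Mass of MgO per formula unit = 1.9200 × 40.304 = 77.384 g.
MgO wt% = 77.384 / 437.185 × 100 = 17.70%.

17.70 wt%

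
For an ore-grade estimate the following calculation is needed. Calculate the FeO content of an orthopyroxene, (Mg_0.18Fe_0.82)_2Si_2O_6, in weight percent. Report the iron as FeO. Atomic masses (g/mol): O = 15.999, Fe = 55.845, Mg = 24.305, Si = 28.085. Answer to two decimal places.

46.66 wt%

M((Mg_0.18Fe_0.82)_2Si_2O_6) = 252.500 g/mol; M(FeO) = 71.844 g/mol.
Moles FeO per formula unit = 1.64 Fe ÷ 1 = 1.6400.
FeO fraction = (1.6400 × 71.844) / 252.500 = 117.824/252.500 = 0.4666.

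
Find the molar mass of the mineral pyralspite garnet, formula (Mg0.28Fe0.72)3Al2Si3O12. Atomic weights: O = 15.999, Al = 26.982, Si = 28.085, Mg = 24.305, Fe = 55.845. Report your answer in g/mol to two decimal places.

471.25 g/mol

Mg: 0.84 × 24.305 = 20.4162
Fe: 2.16 × 55.845 = 120.6252
Al: 2 × 26.982 = 53.9640
Si: 3 × 28.085 = 84.2550
O: 12 × 15.999 = 191.9880
Summing the contributions gives the formula mass.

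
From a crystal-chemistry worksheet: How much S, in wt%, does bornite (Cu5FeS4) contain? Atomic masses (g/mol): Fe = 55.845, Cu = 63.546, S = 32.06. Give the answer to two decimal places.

Molar mass of Cu5FeS4: 5×63.546 + 1×55.845 + 4×32.06 = 501.815 g/mol.
Mass of S per formula unit: 4 × 32.06 = 128.240 g.
Weight fraction S = 128.240 / 501.815 = 0.2556.

25.56 wt%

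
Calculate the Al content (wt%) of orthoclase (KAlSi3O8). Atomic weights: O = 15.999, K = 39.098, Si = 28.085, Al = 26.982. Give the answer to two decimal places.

9.69 wt%

M(KAlSi3O8) = 278.327 g/mol.
Al contributes 1 × 26.982 = 26.982 g per mole.
26.982/278.327 = 0.0969 → 9.69%.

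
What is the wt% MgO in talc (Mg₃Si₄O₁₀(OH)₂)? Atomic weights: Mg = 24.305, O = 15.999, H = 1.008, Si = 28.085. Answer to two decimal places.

Formula mass = 379.259 g/mol.
3 Mg → 3.0000 mol MgO per formula unit; M(MgO) = 40.304, so MgO mass = 120.912 g.
120.912/379.259 × 100 = 31.88 wt%.

31.88 wt%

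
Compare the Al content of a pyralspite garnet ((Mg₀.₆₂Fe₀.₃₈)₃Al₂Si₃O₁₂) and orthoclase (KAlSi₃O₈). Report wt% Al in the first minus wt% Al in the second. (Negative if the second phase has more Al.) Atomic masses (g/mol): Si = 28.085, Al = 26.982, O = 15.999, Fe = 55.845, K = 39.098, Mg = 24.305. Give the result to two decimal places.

First mineral: 53.964 g Al in 439.078 g formula = 12.29 wt% Al.
Second mineral: 26.982 g Al in 278.327 g formula = 9.69 wt% Al.
12.29% − 9.69% gives a difference of 2.60 percentage points.

2.60 percentage points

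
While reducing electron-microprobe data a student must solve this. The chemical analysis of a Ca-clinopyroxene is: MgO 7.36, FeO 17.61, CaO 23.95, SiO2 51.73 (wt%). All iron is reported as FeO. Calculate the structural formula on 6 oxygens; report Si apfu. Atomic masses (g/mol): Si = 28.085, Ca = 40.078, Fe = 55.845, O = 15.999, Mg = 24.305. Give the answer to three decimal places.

MgO (M=40.304): mol = 0.18261; Mg = 0.18261, O = 0.18261.
FeO (M=71.844): mol = 0.24511; Fe = 0.24511, O = 0.24511.
CaO (M=56.077): mol = 0.42709; Ca = 0.42709, O = 0.42709.
SiO2 (M=60.083): mol = 0.86098; Si = 0.86098, O = 1.72196.
ΣO = 2.57677; factor = 6/ΣO = 2.32850.
Si apfu = 0.86098 × 2.32850 = 2.005.

2.005 Si apfu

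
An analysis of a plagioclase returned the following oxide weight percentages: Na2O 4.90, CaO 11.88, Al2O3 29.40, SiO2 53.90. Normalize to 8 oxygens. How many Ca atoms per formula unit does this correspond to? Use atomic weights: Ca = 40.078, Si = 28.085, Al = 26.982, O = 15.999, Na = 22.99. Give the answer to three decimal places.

0.574 Ca apfu

4.90 wt% Na2O ÷ 61.979 g/mol = 0.07906 mol, giving 0.15812 Na and 0.07906 O.
11.88 wt% CaO ÷ 56.077 g/mol = 0.21185 mol, giving 0.21185 Ca and 0.21185 O.
29.40 wt% Al2O3 ÷ 101.961 g/mol = 0.28835 mol, giving 0.57670 Al and 0.86505 O.
53.90 wt% SiO2 ÷ 60.083 g/mol = 0.89709 mol, giving 0.89709 Si and 1.79418 O.
Oxygen sums to 2.95014; scaling by 8/2.95014 = 2.71174 puts the formula on 8 O.
Ca: 0.21185 × 2.71174 = 0.574 atoms per formula unit.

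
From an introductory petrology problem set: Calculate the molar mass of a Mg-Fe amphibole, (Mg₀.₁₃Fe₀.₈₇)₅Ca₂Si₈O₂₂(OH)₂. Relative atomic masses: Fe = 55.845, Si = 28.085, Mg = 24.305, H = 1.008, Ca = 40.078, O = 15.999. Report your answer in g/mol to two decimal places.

949.55 g/mol

M = 0.65×24.305 + 4.35×55.845 + 2×40.078 + 8×28.085 + 24×15.999 + 2×1.008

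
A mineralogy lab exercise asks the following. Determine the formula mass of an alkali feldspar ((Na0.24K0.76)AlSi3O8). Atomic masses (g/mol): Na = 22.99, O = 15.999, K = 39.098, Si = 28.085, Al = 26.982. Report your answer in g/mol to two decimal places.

Na: 0.24 × 22.99 = 5.5176
K: 0.76 × 39.098 = 29.7145
Al: 1 × 26.982 = 26.9820
Si: 3 × 28.085 = 84.2550
O: 8 × 15.999 = 127.9920
Summing the contributions gives the formula mass.

274.46 g/mol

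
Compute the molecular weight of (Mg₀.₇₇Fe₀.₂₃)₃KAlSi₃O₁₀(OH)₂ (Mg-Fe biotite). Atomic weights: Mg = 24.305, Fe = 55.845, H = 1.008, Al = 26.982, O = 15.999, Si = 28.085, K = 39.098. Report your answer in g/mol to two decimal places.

439.02 g/mol

The formula mass is the sum 2.31(24.305) + 0.69(55.845) + 1(39.098) + 1(26.982) + 3(28.085) + 12(15.999) + 2(1.008).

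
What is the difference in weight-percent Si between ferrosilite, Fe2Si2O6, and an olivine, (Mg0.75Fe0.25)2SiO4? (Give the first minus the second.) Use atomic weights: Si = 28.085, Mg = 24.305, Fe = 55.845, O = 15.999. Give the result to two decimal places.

3.34 percentage points

M(Fe2Si2O6) = 263.854 g/mol, so wt% Si = 56.170/263.854 × 100 = 21.29%.
M((Mg0.75Fe0.25)2SiO4) = 156.461 g/mol, so wt% Si = 28.085/156.461 × 100 = 17.95%.
21.29 − 17.95 = 3.34 pp.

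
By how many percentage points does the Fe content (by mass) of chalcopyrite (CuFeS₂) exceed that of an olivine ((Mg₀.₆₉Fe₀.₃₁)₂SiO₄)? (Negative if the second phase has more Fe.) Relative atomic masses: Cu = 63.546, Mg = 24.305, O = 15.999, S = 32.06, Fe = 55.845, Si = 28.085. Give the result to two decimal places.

8.82 percentage points

M(CuFeS₂) = 183.511 g/mol, so wt% Fe = 55.845/183.511 × 100 = 30.43%.
M((Mg₀.₆₉Fe₀.₃₁)₂SiO₄) = 160.246 g/mol, so wt% Fe = 34.624/160.246 × 100 = 21.61%.
30.43 − 21.61 = 8.82 pp.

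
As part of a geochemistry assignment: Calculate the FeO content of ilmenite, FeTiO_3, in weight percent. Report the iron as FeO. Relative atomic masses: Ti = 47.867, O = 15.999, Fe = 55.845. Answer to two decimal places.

47.36 wt%

Molar mass of FeTiO_3 = 1*55.845 + 1*47.867 + 3*15.999 = 151.709 g/mol.
Each formula unit contains 1 Fe, equivalent to 1/1 = 1.0000 mol FeO.
M(FeO) = 1×55.845 + 1×15.999 = 71.844 g/mol.
Mass of FeO per formula unit = 1.0000 × 71.844 = 71.844 g.
FeO wt% = 71.844 / 151.709 × 100 = 47.36%.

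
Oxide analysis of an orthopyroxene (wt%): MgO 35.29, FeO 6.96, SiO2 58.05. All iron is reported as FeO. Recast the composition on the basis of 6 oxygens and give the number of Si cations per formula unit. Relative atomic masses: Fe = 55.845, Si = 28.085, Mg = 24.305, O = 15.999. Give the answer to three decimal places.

1.996 Si apfu

MgO (M=40.304): mol = 0.87560; Mg = 0.87560, O = 0.87560.
FeO (M=71.844): mol = 0.09688; Fe = 0.09688, O = 0.09688.
SiO2 (M=60.083): mol = 0.96616; Si = 0.96616, O = 1.93232.
ΣO = 2.90480; factor = 6/ΣO = 2.06555.
Si apfu = 0.96616 × 2.06555 = 1.996.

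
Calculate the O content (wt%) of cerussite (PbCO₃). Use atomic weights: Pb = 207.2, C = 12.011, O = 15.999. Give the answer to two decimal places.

M(PbCO₃) = 267.208 g/mol.
O contributes 3 × 15.999 = 47.997 g per mole.
47.997/267.208 = 0.1796 → 17.96%.

17.96 wt%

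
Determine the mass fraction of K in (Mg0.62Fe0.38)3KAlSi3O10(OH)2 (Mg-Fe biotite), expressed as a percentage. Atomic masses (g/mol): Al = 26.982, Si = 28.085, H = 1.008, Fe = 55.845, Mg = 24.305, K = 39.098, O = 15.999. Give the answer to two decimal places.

Molar mass of (Mg0.62Fe0.38)3KAlSi3O10(OH)2: 1.86·24.305 + 1.14·55.845 + 1·39.098 + 1·26.982 + 3·28.085 + 12·15.999 + 2·1.008 = 453.210 g/mol.
Mass of K per formula unit: 1 × 39.098 = 39.098 g.
Weight fraction K = 39.098 / 453.210 = 0.0863.

8.63 mass %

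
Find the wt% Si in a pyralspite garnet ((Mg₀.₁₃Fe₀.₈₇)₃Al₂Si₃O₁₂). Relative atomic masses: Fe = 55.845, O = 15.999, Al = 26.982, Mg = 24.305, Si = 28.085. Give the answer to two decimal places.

17.36 weight percent

Molar mass of (Mg₀.₁₃Fe₀.₈₇)₃Al₂Si₃O₁₂: 0.39*24.305 + 2.61*55.845 + 2*26.982 + 3*28.085 + 12*15.999 = 485.441 g/mol.
Mass of Si per formula unit: 3 × 28.085 = 84.255 g.
Weight fraction Si = 84.255 / 485.441 = 0.1736.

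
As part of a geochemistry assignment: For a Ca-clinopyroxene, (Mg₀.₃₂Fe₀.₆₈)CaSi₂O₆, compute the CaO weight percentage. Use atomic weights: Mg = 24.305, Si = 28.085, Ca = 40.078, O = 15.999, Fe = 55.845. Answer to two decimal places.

Formula mass = 237.994 g/mol.
1 Ca → 1.0000 mol CaO per formula unit; M(CaO) = 56.077, so CaO mass = 56.077 g.
56.077/237.994 × 100 = 23.56 wt%.

23.56 wt%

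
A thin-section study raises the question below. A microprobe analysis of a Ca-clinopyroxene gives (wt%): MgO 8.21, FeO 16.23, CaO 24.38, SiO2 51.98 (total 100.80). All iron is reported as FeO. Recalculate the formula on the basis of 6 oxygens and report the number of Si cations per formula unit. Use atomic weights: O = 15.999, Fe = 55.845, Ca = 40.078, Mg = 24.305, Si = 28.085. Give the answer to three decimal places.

MgO: 8.21/40.304 = 0.20370 mol → 0.20370 mol Mg, 0.20370 mol O.
FeO: 16.23/71.844 = 0.22591 mol → 0.22591 mol Fe, 0.22591 mol O.
CaO: 24.38/56.077 = 0.43476 mol → 0.43476 mol Ca, 0.43476 mol O.
SiO2: 51.98/60.083 = 0.86514 mol → 0.86514 mol Si, 1.73028 mol O.
Total oxygen = 2.59465 mol. Normalization factor = 6/2.59465 = 2.31245.
Si per 6 O = 0.86514 × 2.31245 = 2.001.

2.001 Si apfu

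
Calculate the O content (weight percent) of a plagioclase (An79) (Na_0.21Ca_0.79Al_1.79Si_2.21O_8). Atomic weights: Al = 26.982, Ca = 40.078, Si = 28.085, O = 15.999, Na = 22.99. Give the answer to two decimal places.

46.57 weight percent

Molar mass of Na_0.21Ca_0.79Al_1.79Si_2.21O_8: 0.21*22.99 + 0.79*40.078 + 1.79*26.982 + 2.21*28.085 + 8*15.999 = 274.847 g/mol.
Mass of O per formula unit: 8 × 15.999 = 127.992 g.
Weight fraction O = 127.992 / 274.847 = 0.4657.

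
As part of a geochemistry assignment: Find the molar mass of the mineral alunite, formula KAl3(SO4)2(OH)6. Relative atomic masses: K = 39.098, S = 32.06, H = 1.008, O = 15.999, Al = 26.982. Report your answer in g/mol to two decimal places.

414.20 g/mol

K: 1 × 39.098 = 39.0980
Al: 3 × 26.982 = 80.9460
S: 2 × 32.06 = 64.1200
O: 14 × 15.999 = 223.9860
H: 6 × 1.008 = 6.0480
Summing the contributions gives the formula mass.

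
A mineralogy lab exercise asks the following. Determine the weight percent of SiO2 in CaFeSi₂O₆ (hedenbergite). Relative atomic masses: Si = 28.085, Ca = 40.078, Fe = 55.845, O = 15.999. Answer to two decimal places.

Molar mass of CaFeSi₂O₆ = 1*40.078 + 1*55.845 + 2*28.085 + 6*15.999 = 248.087 g/mol.
Each formula unit contains 2 Si, equivalent to 2/1 = 2.0000 mol SiO2.
M(SiO2) = 1×28.085 + 2×15.999 = 60.083 g/mol.
Mass of SiO2 per formula unit = 2.0000 × 60.083 = 120.166 g.
SiO2 wt% = 120.166 / 248.087 × 100 = 48.44%.

48.44 wt%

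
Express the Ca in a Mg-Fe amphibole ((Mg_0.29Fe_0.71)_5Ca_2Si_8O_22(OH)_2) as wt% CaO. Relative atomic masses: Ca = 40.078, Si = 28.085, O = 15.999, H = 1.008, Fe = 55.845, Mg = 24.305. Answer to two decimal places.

12.13 wt%

M((Mg_0.29Fe_0.71)_5Ca_2Si_8O_22(OH)_2) = 924.320 g/mol; M(CaO) = 56.077 g/mol.
Moles CaO per formula unit = 2 Ca ÷ 1 = 2.0000.
CaO fraction = (2.0000 × 56.077) / 924.320 = 112.154/924.320 = 0.1213.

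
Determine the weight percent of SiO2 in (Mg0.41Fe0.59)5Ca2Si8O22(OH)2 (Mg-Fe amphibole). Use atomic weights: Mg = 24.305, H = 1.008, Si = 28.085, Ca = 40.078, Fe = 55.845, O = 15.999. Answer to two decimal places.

53.09 wt%

Formula mass = 905.396 g/mol.
8 Si → 8.0000 mol SiO2 per formula unit; M(SiO2) = 60.083, so SiO2 mass = 480.664 g.
480.664/905.396 × 100 = 53.09 wt%.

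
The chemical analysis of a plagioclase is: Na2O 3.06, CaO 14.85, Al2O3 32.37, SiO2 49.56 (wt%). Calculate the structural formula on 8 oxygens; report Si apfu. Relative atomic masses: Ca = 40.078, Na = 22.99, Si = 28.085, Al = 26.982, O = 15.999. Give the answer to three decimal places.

2.263 Si apfu

Na2O: 3.06/61.979 = 0.04937 mol → 0.09874 mol Na, 0.04937 mol O.
CaO: 14.85/56.077 = 0.26481 mol → 0.26481 mol Ca, 0.26481 mol O.
Al2O3: 32.37/101.961 = 0.31747 mol → 0.63494 mol Al, 0.95241 mol O.
SiO2: 49.56/60.083 = 0.82486 mol → 0.82486 mol Si, 1.64972 mol O.
Total oxygen = 2.91631 mol. Normalization factor = 8/2.91631 = 2.74319.
Si per 8 O = 0.82486 × 2.74319 = 2.263.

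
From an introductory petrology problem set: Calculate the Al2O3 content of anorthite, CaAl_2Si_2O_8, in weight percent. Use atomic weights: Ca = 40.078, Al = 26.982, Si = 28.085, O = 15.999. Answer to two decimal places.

Formula mass = 278.204 g/mol.
2 Al → 1.0000 mol Al2O3 per formula unit; M(Al2O3) = 101.961, so Al2O3 mass = 101.961 g.
101.961/278.204 × 100 = 36.65 wt%.

36.65 wt%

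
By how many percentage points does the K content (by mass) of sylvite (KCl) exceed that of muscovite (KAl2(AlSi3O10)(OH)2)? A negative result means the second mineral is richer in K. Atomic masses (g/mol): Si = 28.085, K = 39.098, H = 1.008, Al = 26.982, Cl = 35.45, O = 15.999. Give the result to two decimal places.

K in KCl: molar mass 74.548 g/mol; 1×39.098 = 39.098 g → 52.45 wt%.
K in KAl2(AlSi3O10)(OH)2: molar mass 398.303 g/mol; 1×39.098 = 39.098 g → 9.82 wt%.
Difference = 52.45 − 9.82 = 42.63 percentage points.

42.63 percentage points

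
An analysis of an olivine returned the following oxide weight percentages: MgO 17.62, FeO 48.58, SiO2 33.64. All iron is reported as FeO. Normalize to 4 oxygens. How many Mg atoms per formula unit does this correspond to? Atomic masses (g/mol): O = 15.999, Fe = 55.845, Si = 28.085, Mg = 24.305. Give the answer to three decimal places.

MgO (M=40.304): mol = 0.43718; Mg = 0.43718, O = 0.43718.
FeO (M=71.844): mol = 0.67619; Fe = 0.67619, O = 0.67619.
SiO2 (M=60.083): mol = 0.55989; Si = 0.55989, O = 1.11978.
ΣO = 2.23315; factor = 4/ΣO = 1.79119.
Mg apfu = 0.43718 × 1.79119 = 0.783.

0.783 Mg apfu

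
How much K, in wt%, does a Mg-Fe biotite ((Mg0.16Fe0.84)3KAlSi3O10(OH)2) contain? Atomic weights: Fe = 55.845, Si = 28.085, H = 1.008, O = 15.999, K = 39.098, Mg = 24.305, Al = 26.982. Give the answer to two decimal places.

M((Mg0.16Fe0.84)3KAlSi3O10(OH)2) = 496.735 g/mol.
K contributes 1 × 39.098 = 39.098 g per mole.
39.098/496.735 = 0.0787 → 7.87%.

7.87 wt%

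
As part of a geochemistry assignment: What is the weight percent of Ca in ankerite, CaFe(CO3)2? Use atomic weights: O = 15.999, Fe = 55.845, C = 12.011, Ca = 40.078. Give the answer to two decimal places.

Formula mass = 1×40.078 + 1×55.845 + 2×12.011 + 6×15.999 = 215.939 g/mol, of which 40.078 g is Ca.
So Ca makes up 40.078/215.939 = 0.1856 of the mass, i.e. 18.56%.

18.56 weight percent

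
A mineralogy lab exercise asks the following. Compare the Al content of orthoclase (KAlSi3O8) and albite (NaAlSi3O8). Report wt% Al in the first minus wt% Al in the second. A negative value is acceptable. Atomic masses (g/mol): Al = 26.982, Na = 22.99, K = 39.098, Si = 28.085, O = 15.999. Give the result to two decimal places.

First mineral: 26.982 g Al in 278.327 g formula = 9.69 wt% Al.
Second mineral: 26.982 g Al in 262.219 g formula = 10.29 wt% Al.
9.69% − 10.29% gives a difference of -0.60 percentage points.

-0.60 percentage points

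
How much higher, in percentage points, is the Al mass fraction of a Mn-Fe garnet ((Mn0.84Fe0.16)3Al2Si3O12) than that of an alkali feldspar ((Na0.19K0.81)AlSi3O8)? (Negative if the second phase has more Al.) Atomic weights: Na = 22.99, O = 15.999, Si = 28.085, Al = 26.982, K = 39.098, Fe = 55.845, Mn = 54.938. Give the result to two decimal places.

1.09 percentage points

First mineral: 53.964 g Al in 495.456 g formula = 10.89 wt% Al.
Second mineral: 26.982 g Al in 275.266 g formula = 9.80 wt% Al.
10.89% − 9.80% gives a difference of 1.09 percentage points.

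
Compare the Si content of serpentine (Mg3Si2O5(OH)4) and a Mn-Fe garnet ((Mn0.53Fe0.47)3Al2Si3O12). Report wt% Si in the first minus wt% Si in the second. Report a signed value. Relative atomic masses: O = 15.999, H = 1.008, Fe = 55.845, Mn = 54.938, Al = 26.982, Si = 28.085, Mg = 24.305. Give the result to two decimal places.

3.29 percentage points

M(Mg3Si2O5(OH)4) = 277.108 g/mol, so wt% Si = 56.170/277.108 × 100 = 20.27%.
M((Mn0.53Fe0.47)3Al2Si3O12) = 496.300 g/mol, so wt% Si = 84.255/496.300 × 100 = 16.98%.
20.27 − 16.98 = 3.29 pp.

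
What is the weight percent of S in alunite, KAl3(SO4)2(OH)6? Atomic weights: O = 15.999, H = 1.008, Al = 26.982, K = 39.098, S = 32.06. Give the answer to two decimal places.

Formula mass = 1×39.098 + 3×26.982 + 2×32.06 + 14×15.999 + 6×1.008 = 414.198 g/mol, of which 64.120 g is S.
So S makes up 64.120/414.198 = 0.1548 of the mass, i.e. 15.48%.

15.48 wt%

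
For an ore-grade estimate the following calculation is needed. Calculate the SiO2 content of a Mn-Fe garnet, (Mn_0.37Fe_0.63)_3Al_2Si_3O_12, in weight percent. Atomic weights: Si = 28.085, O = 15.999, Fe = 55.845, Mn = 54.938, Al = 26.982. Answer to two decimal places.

36.29 wt%

Molar mass of (Mn_0.37Fe_0.63)_3Al_2Si_3O_12 = 1.11·54.938 + 1.89·55.845 + 2·26.982 + 3·28.085 + 12·15.999 = 496.735 g/mol.
Each formula unit contains 3 Si, equivalent to 3/1 = 3.0000 mol SiO2.
M(SiO2) = 1×28.085 + 2×15.999 = 60.083 g/mol.
Mass of SiO2 per formula unit = 3.0000 × 60.083 = 180.249 g.
SiO2 wt% = 180.249 / 496.735 × 100 = 36.29%.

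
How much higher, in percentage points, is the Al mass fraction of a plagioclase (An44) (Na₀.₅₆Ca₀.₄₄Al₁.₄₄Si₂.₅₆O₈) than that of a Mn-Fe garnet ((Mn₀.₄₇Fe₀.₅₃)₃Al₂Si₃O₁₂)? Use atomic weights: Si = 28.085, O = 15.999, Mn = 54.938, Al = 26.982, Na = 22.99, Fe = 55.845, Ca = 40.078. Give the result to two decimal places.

M(Na₀.₅₆Ca₀.₄₄Al₁.₄₄Si₂.₅₆O₈) = 269.252 g/mol, so wt% Al = 38.854/269.252 × 100 = 14.43%.
M((Mn₀.₄₇Fe₀.₅₃)₃Al₂Si₃O₁₂) = 496.463 g/mol, so wt% Al = 53.964/496.463 × 100 = 10.87%.
14.43 − 10.87 = 3.56 pp.

3.56 percentage points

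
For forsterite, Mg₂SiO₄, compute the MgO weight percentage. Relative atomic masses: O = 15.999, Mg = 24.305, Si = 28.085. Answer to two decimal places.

Formula mass = 140.691 g/mol.
2 Mg → 2.0000 mol MgO per formula unit; M(MgO) = 40.304, so MgO mass = 80.608 g.
80.608/140.691 × 100 = 57.29 wt%.

57.29 wt%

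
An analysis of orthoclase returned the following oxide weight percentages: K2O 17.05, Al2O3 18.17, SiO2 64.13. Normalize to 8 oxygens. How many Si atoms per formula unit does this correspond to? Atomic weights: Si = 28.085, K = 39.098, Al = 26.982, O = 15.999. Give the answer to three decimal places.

2.996 Si apfu

K2O (M=94.195): mol = 0.18101; K = 0.36202, O = 0.18101.
Al2O3 (M=101.961): mol = 0.17821; Al = 0.35642, O = 0.53463.
SiO2 (M=60.083): mol = 1.06736; Si = 1.06736, O = 2.13472.
ΣO = 2.85036; factor = 8/ΣO = 2.80666.
Si apfu = 1.06736 × 2.80666 = 2.996.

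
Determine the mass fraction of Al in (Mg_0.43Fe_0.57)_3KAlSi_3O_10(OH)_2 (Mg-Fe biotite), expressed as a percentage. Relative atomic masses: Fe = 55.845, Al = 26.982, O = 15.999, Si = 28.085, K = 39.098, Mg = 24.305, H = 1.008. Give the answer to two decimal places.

M((Mg_0.43Fe_0.57)_3KAlSi_3O_10(OH)_2) = 471.187 g/mol.
Al contributes 1 × 26.982 = 26.982 g per mole.
26.982/471.187 = 0.0573 → 5.73%.

5.73 mass %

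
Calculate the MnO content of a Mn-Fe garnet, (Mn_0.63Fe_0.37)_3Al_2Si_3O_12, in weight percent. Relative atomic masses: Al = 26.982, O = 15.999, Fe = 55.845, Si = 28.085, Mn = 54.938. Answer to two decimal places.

27.03 wt%

M((Mn_0.63Fe_0.37)_3Al_2Si_3O_12) = 496.028 g/mol; M(MnO) = 70.937 g/mol.
Moles MnO per formula unit = 1.89 Mn ÷ 1 = 1.8900.
MnO fraction = (1.8900 × 70.937) / 496.028 = 134.071/496.028 = 0.2703.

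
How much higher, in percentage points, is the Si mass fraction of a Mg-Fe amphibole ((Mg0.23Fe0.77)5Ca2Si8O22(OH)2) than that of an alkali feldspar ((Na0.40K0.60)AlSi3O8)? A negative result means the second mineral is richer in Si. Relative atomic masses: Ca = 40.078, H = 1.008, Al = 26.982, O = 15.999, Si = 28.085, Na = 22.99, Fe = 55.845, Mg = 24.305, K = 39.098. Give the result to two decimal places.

-6.93 percentage points

First mineral: 224.680 g Si in 933.782 g formula = 24.06 wt% Si.
Second mineral: 84.255 g Si in 271.884 g formula = 30.99 wt% Si.
24.06% − 30.99% gives a difference of -6.93 percentage points.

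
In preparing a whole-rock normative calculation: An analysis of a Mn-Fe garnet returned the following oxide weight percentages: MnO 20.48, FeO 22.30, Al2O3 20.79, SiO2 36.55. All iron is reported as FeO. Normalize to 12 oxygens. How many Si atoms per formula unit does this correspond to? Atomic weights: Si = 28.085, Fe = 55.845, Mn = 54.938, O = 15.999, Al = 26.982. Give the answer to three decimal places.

3.007 Si apfu

20.48 wt% MnO ÷ 70.937 g/mol = 0.28871 mol, giving 0.28871 Mn and 0.28871 O.
22.30 wt% FeO ÷ 71.844 g/mol = 0.31039 mol, giving 0.31039 Fe and 0.31039 O.
20.79 wt% Al2O3 ÷ 101.961 g/mol = 0.20390 mol, giving 0.40780 Al and 0.61170 O.
36.55 wt% SiO2 ÷ 60.083 g/mol = 0.60833 mol, giving 0.60833 Si and 1.21666 O.
Oxygen sums to 2.42746; scaling by 12/2.42746 = 4.94344 puts the formula on 12 O.
Si: 0.60833 × 4.94344 = 3.007 atoms per formula unit.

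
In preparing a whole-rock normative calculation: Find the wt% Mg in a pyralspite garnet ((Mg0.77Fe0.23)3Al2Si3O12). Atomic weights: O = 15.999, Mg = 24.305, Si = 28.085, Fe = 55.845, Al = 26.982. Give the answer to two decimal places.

Formula mass = 2.31*24.305 + 0.69*55.845 + 2*26.982 + 3*28.085 + 12*15.999 = 424.885 g/mol, of which 56.145 g is Mg.
So Mg makes up 56.145/424.885 = 0.1321 of the mass, i.e. 13.21%.

13.21 wt%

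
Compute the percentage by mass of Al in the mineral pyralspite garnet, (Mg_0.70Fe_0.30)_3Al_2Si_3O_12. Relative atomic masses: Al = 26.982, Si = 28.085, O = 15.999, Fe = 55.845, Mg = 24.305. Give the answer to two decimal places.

12.51 wt%

M((Mg_0.70Fe_0.30)_3Al_2Si_3O_12) = 431.508 g/mol.
Al contributes 2 × 26.982 = 53.964 g per mole.
53.964/431.508 = 0.1251 → 12.51%.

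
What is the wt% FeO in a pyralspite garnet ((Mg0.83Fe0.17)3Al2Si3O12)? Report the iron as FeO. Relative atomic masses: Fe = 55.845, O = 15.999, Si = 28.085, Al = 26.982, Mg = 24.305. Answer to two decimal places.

8.74 wt%

M((Mg0.83Fe0.17)3Al2Si3O12) = 419.207 g/mol; M(FeO) = 71.844 g/mol.
Moles FeO per formula unit = 0.51 Fe ÷ 1 = 0.5100.
FeO fraction = (0.5100 × 71.844) / 419.207 = 36.640/419.207 = 0.0874.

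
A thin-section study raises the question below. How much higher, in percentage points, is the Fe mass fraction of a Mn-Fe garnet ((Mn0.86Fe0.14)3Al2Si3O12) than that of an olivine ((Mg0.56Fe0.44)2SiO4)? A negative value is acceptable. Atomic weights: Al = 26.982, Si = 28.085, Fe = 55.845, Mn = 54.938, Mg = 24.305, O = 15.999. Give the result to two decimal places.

-24.44 percentage points

M((Mn0.86Fe0.14)3Al2Si3O12) = 495.402 g/mol, so wt% Fe = 23.455/495.402 × 100 = 4.73%.
M((Mg0.56Fe0.44)2SiO4) = 168.446 g/mol, so wt% Fe = 49.144/168.446 × 100 = 29.17%.
4.73 − 29.17 = -24.44 pp.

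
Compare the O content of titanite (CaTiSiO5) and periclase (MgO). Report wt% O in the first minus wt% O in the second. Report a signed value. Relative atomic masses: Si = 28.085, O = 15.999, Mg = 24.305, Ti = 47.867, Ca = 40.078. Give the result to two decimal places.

1.11 percentage points

O in CaTiSiO5: molar mass 196.025 g/mol; 5×15.999 = 79.995 g → 40.81 wt%.
O in MgO: molar mass 40.304 g/mol; 1×15.999 = 15.999 g → 39.70 wt%.
Difference = 40.81 − 39.70 = 1.11 percentage points.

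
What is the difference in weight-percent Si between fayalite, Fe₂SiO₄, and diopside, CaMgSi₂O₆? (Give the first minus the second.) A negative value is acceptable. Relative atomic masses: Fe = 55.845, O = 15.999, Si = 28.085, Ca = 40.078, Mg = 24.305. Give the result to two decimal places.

Si in Fe₂SiO₄: molar mass 203.771 g/mol; 1×28.085 = 28.085 g → 13.78 wt%.
Si in CaMgSi₂O₆: molar mass 216.547 g/mol; 2×28.085 = 56.170 g → 25.94 wt%.
Difference = 13.78 − 25.94 = -12.16 percentage points.

-12.16 percentage points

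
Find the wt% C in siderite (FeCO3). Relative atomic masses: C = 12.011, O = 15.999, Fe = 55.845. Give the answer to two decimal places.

Molar mass of FeCO3: 1*55.845 + 1*12.011 + 3*15.999 = 115.853 g/mol.
Mass of C per formula unit: 1 × 12.011 = 12.011 g.
Weight fraction C = 12.011 / 115.853 = 0.1037.

10.37 weight percent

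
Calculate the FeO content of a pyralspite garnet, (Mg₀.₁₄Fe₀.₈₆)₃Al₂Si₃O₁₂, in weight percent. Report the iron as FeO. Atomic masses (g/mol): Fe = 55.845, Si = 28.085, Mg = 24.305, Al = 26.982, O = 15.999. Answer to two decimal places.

M((Mg₀.₁₄Fe₀.₈₆)₃Al₂Si₃O₁₂) = 484.495 g/mol; M(FeO) = 71.844 g/mol.
Moles FeO per formula unit = 2.58 Fe ÷ 1 = 2.5800.
FeO fraction = (2.5800 × 71.844) / 484.495 = 185.358/484.495 = 0.3826.

38.26 wt%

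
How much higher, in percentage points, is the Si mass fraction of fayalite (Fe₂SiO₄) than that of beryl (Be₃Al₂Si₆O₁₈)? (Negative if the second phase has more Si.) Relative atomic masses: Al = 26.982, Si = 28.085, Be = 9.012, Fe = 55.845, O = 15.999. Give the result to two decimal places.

-17.57 percentage points

First mineral: 28.085 g Si in 203.771 g formula = 13.78 wt% Si.
Second mineral: 168.510 g Si in 537.492 g formula = 31.35 wt% Si.
13.78% − 31.35% gives a difference of -17.57 percentage points.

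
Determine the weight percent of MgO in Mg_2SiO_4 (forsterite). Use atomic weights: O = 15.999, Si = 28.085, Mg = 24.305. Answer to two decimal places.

Formula mass = 140.691 g/mol.
2 Mg → 2.0000 mol MgO per formula unit; M(MgO) = 40.304, so MgO mass = 80.608 g.
80.608/140.691 × 100 = 57.29 wt%.

57.29 wt%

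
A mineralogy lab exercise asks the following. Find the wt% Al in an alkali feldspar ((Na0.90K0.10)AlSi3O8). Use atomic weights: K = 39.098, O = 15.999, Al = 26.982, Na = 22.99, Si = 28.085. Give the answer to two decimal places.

10.23 wt%

Formula mass = 0.90·22.99 + 0.10·39.098 + 1·26.982 + 3·28.085 + 8·15.999 = 263.830 g/mol, of which 26.982 g is Al.
So Al makes up 26.982/263.830 = 0.1023 of the mass, i.e. 10.23%.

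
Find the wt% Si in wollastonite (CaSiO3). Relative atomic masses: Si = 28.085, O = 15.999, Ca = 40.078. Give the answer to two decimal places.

24.18 wt%

Molar mass of CaSiO3: 1×40.078 + 1×28.085 + 3×15.999 = 116.160 g/mol.
Mass of Si per formula unit: 1 × 28.085 = 28.085 g.
Weight fraction Si = 28.085 / 116.160 = 0.2418.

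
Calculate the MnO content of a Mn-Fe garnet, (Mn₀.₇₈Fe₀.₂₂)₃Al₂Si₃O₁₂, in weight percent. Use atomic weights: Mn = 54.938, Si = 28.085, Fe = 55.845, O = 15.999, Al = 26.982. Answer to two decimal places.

33.49 wt%

M((Mn₀.₇₈Fe₀.₂₂)₃Al₂Si₃O₁₂) = 495.620 g/mol; M(MnO) = 70.937 g/mol.
Moles MnO per formula unit = 2.34 Mn ÷ 1 = 2.3400.
MnO fraction = (2.3400 × 70.937) / 495.620 = 165.993/495.620 = 0.3349.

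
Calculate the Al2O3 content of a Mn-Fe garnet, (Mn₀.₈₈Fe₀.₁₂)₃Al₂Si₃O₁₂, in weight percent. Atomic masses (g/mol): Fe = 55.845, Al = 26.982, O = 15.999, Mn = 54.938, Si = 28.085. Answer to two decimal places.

M((Mn₀.₈₈Fe₀.₁₂)₃Al₂Si₃O₁₂) = 495.348 g/mol; M(Al2O3) = 101.961 g/mol.
Moles Al2O3 per formula unit = 2 Al ÷ 2 = 1.0000.
Al2O3 fraction = (1.0000 × 101.961) / 495.348 = 101.961/495.348 = 0.2058.

20.58 wt%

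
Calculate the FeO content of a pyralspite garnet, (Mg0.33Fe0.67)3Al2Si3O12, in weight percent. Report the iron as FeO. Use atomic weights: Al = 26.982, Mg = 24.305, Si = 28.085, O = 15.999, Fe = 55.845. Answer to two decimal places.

Formula mass = 466.517 g/mol.
2.01 Fe → 2.0100 mol FeO per formula unit; M(FeO) = 71.844, so FeO mass = 144.406 g.
144.406/466.517 × 100 = 30.95 wt%.

30.95 wt%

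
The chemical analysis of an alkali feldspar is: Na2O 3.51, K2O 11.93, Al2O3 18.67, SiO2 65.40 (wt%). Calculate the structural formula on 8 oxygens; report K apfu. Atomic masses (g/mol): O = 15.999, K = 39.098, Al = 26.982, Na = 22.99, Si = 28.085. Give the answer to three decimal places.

3.51 wt% Na2O ÷ 61.979 g/mol = 0.05663 mol, giving 0.11326 Na and 0.05663 O.
11.93 wt% K2O ÷ 94.195 g/mol = 0.12665 mol, giving 0.25330 K and 0.12665 O.
18.67 wt% Al2O3 ÷ 101.961 g/mol = 0.18311 mol, giving 0.36622 Al and 0.54933 O.
65.40 wt% SiO2 ÷ 60.083 g/mol = 1.08849 mol, giving 1.08849 Si and 2.17698 O.
Oxygen sums to 2.90959; scaling by 8/2.90959 = 2.74953 puts the formula on 8 O.
K: 0.25330 × 2.74953 = 0.696 atoms per formula unit.

0.696 K apfu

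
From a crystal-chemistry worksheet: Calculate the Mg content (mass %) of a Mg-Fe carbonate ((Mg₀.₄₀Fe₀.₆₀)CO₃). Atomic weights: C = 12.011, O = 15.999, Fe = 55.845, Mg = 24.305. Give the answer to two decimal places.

Molar mass of (Mg₀.₄₀Fe₀.₆₀)CO₃: 0.40×24.305 + 0.60×55.845 + 1×12.011 + 3×15.999 = 103.237 g/mol.
Mass of Mg per formula unit: 0.40 × 24.305 = 9.722 g.
Weight fraction Mg = 9.722 / 103.237 = 0.0942.

9.42 mass %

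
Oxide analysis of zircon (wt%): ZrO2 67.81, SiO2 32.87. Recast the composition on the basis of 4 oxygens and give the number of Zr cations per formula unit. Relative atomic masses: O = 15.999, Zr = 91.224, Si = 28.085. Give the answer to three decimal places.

ZrO2 (M=123.222): mol = 0.55031; Zr = 0.55031, O = 1.10062.
SiO2 (M=60.083): mol = 0.54708; Si = 0.54708, O = 1.09416.
ΣO = 2.19478; factor = 4/ΣO = 1.82251.
Zr apfu = 0.55031 × 1.82251 = 1.003.

1.003 Zr apfu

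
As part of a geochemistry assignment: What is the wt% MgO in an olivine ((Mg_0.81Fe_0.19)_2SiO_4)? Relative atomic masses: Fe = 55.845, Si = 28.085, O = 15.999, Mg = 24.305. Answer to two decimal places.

42.77 wt%

M((Mg_0.81Fe_0.19)_2SiO_4) = 152.676 g/mol; M(MgO) = 40.304 g/mol.
Moles MgO per formula unit = 1.62 Mg ÷ 1 = 1.6200.
MgO fraction = (1.6200 × 40.304) / 152.676 = 65.292/152.676 = 0.4277.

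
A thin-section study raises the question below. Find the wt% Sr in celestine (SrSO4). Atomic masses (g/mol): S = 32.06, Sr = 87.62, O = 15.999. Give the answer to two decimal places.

Formula mass = 1·87.62 + 1·32.06 + 4·15.999 = 183.676 g/mol, of which 87.620 g is Sr.
So Sr makes up 87.620/183.676 = 0.4770 of the mass, i.e. 47.70%.

47.70 weight percent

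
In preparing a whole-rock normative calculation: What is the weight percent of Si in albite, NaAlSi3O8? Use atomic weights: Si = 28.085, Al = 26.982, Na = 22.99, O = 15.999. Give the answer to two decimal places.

32.13 mass %

Molar mass of NaAlSi3O8: 1×22.99 + 1×26.982 + 3×28.085 + 8×15.999 = 262.219 g/mol.
Mass of Si per formula unit: 3 × 28.085 = 84.255 g.
Weight fraction Si = 84.255 / 262.219 = 0.3213.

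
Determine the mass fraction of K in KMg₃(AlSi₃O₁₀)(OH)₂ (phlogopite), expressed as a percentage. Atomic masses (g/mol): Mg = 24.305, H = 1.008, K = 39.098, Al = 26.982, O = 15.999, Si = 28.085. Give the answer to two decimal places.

9.37 mass %

Formula mass = 1×39.098 + 3×24.305 + 1×26.982 + 3×28.085 + 12×15.999 + 2×1.008 = 417.254 g/mol, of which 39.098 g is K.
So K makes up 39.098/417.254 = 0.0937 of the mass, i.e. 9.37%.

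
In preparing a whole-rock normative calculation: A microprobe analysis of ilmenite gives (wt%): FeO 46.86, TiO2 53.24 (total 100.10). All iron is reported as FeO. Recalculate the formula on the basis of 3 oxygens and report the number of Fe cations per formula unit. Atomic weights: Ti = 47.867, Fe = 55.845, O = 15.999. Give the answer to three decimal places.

0.986 Fe apfu

46.86 wt% FeO ÷ 71.844 g/mol = 0.65225 mol, giving 0.65225 Fe and 0.65225 O.
53.24 wt% TiO2 ÷ 79.865 g/mol = 0.66662 mol, giving 0.66662 Ti and 1.33324 O.
Oxygen sums to 1.98549; scaling by 3/1.98549 = 1.51096 puts the formula on 3 O.
Fe: 0.65225 × 1.51096 = 0.986 atoms per formula unit.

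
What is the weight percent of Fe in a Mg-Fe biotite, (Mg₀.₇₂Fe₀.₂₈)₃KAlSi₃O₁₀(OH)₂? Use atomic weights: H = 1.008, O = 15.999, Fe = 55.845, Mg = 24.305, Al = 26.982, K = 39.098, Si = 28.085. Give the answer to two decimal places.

M((Mg₀.₇₂Fe₀.₂₈)₃KAlSi₃O₁₀(OH)₂) = 443.748 g/mol.
Fe contributes 0.84 × 55.845 = 46.910 g per mole.
46.910/443.748 = 0.1057 → 10.57%.

10.57 weight percent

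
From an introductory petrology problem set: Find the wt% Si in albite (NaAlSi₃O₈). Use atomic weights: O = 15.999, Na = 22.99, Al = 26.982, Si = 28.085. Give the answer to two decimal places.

32.13 weight percent

Molar mass of NaAlSi₃O₈: 1*22.99 + 1*26.982 + 3*28.085 + 8*15.999 = 262.219 g/mol.
Mass of Si per formula unit: 3 × 28.085 = 84.255 g.
Weight fraction Si = 84.255 / 262.219 = 0.3213.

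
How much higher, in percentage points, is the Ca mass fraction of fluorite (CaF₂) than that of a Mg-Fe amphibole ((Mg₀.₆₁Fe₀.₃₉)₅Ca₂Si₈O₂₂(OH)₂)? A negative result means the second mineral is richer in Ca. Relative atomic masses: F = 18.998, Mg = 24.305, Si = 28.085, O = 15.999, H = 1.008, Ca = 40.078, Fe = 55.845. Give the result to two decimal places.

First mineral: 40.078 g Ca in 78.074 g formula = 51.33 wt% Ca.
Second mineral: 80.156 g Ca in 873.856 g formula = 9.17 wt% Ca.
51.33% − 9.17% gives a difference of 42.16 percentage points.

42.16 percentage points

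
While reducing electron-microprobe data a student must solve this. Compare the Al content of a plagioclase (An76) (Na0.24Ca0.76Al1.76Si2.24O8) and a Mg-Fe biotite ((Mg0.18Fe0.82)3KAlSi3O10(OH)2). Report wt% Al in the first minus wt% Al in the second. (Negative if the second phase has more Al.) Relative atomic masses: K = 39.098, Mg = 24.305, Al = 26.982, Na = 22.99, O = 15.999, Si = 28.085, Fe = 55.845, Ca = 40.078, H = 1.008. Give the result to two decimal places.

M(Na0.24Ca0.76Al1.76Si2.24O8) = 274.368 g/mol, so wt% Al = 47.488/274.368 × 100 = 17.31%.
M((Mg0.18Fe0.82)3KAlSi3O10(OH)2) = 494.842 g/mol, so wt% Al = 26.982/494.842 × 100 = 5.45%.
17.31 − 5.45 = 11.86 pp.

11.86 percentage points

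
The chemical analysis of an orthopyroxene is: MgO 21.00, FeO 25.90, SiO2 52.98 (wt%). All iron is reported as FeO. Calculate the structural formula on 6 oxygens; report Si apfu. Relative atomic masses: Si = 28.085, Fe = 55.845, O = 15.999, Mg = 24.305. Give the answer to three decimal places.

MgO: 21.00/40.304 = 0.52104 mol → 0.52104 mol Mg, 0.52104 mol O.
FeO: 25.90/71.844 = 0.36050 mol → 0.36050 mol Fe, 0.36050 mol O.
SiO2: 52.98/60.083 = 0.88178 mol → 0.88178 mol Si, 1.76356 mol O.
Total oxygen = 2.64510 mol. Normalization factor = 6/2.64510 = 2.26835.
Si per 6 O = 0.88178 × 2.26835 = 2.000.

2.000 Si apfu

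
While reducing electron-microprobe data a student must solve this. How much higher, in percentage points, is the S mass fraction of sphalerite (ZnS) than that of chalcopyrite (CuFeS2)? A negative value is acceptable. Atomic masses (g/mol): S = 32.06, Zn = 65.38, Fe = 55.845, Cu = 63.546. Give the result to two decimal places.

-2.04 percentage points

M(ZnS) = 97.440 g/mol, so wt% S = 32.060/97.440 × 100 = 32.90%.
M(CuFeS2) = 183.511 g/mol, so wt% S = 64.120/183.511 × 100 = 34.94%.
32.90 − 34.94 = -2.04 pp.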